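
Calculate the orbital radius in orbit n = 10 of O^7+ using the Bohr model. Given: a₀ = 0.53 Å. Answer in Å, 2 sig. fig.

6.6 Å

r_n = n²a₀/Z = 10² × 0.53 / 8
    = 100 × 0.53 / 8 = 6.6 Å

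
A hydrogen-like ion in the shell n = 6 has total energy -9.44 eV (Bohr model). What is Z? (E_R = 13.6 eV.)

5

E_n = −E_R Z²/n² ⇒ Z² = −E_n n²/E_R = 9.44 × 6² / 13.6 ≈ 24.99
Z = 5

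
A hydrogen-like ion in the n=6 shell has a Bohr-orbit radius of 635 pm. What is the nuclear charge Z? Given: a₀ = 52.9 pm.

r_n = n²a₀/Z ⇒ Z = n²a₀/r = 6² × 52.9 / 635 ≈ 3.00
Z = 3

3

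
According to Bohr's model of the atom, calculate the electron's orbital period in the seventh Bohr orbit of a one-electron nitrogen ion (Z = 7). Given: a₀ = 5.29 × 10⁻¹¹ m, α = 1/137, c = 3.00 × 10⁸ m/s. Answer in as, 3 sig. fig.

r = n²a₀/Z = 7²·5.29 × 10⁻¹¹/7 = 3.70 × 10⁻¹⁰ m
v = Zαc/n = 7·0.00730·3.00 × 10⁸/7 = 2.19 × 10⁶ m/s
T = 2πr/v = 1.06 × 10⁻¹⁵ s = 1060 as

1060 as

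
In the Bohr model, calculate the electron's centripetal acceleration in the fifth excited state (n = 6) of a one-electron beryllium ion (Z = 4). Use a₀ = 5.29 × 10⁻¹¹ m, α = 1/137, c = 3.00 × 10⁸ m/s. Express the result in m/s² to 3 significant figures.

r = n²a₀/Z = 4.76 × 10⁻¹⁰ m, v = Zαc/n = 1.46 × 10⁶ m/s
a = v²/r = (1.46 × 10⁶)² / 4.76 × 10⁻¹⁰ = 4.48 × 10²¹ m/s²

4.48 × 10²¹ m/s²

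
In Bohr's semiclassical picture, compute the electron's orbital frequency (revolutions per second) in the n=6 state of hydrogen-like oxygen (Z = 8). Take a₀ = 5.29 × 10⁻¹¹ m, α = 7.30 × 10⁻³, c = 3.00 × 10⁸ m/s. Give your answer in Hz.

1.95 × 10¹⁵ Hz

r = n²a₀/Z = 2.38 × 10⁻¹⁰ m, v = Zαc/n = 2.92 × 10⁶ m/s
f = v/(2πr) = 1.95 × 10¹⁵ Hz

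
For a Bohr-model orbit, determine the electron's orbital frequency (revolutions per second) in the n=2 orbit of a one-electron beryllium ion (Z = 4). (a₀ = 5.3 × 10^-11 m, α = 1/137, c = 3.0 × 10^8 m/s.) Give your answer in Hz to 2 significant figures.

r = n²a₀/Z = 5.3 × 10^-11 m, v = Zαc/n = 4.4 × 10^6 m/s
f = v/(2πr) = 1.3 × 10^16 Hz

1.3 × 10^16 Hz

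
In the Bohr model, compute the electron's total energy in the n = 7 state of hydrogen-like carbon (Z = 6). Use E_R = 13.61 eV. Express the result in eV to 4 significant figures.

-9.999 eV

E_n = −E_R·Z²/n² = −13.61 × 6²/7² = -9.999 eV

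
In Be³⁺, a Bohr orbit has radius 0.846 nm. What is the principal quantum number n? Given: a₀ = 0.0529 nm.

8

r_n = n²a₀/Z ⇒ n² = rZ/a₀ = 0.846 × 4 / 0.0529 ≈ 63.97
n = 8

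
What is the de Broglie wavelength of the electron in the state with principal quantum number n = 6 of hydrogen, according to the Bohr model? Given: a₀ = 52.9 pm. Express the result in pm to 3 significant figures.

1990 pm

The Bohr quantisation condition is nλ = 2πr_n.
r_n = n²a₀/Z = 1900 pm
λ = 2πr_n/n = 2π·1900/6 = 1990 pm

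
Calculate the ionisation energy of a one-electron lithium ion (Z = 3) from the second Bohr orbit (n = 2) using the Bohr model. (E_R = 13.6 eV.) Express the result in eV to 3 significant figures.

30.6 eV

E_n = −E_R·Z²/n² = −13.6 × 3²/2² eV = -30.6 eV
Ionisation energy = −E_n = 30.6 eV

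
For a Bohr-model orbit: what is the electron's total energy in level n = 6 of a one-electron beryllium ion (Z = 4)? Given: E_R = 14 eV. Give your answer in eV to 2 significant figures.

-6.2 eV

E_n = −E_R·Z²/n² = −14 × 4²/6² = -6.2 eV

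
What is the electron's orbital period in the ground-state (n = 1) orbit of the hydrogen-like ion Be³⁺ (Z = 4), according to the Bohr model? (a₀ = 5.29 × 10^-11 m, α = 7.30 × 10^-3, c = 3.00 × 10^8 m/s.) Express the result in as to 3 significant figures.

r = n²a₀/Z = 1²·5.29 × 10^-11/4 = 1.32 × 10^-11 m
v = Zαc/n = 4·0.00730·3.00 × 10^8/1 = 8.76 × 10^6 m/s
T = 2πr/v = 9.49 × 10^-18 s = 9.49 as

9.49 as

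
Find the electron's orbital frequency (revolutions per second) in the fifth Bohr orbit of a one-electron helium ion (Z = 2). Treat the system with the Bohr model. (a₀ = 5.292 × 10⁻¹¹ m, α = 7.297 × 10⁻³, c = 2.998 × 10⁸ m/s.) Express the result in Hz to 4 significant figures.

2.105 × 10¹⁴ Hz

r = n²a₀/Z = 6.615 × 10⁻¹⁰ m, v = Zαc/n = 8.751 × 10⁵ m/s
f = v/(2πr) = 2.105 × 10¹⁴ Hz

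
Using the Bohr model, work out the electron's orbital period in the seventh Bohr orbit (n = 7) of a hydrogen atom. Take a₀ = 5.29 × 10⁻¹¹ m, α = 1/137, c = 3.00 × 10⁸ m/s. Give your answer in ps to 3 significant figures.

r = n²a₀/Z = 7²·5.29 × 10⁻¹¹/1 = 2.59 × 10⁻⁹ m
v = Zαc/n = 1·0.00730·3.00 × 10⁸/7 = 3.13 × 10⁵ m/s
T = 2πr/v = 5.21 × 10⁻¹⁴ s = 0.0521 ps

0.0521 ps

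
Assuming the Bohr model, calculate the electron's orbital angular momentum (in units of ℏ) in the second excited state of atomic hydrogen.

L_n = nℏ, so L/ℏ = n = 3.

3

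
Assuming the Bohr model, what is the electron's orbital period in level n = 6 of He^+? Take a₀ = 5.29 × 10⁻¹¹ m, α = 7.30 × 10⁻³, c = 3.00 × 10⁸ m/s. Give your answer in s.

r = n²a₀/Z = 6²·5.29 × 10⁻¹¹/2 = 9.52 × 10⁻¹⁰ m
v = Zαc/n = 2·0.00730·3.00 × 10⁸/6 = 7.30 × 10⁵ m/s
T = 2πr/v = 8.20 × 10⁻¹⁵ s

8.20 × 10⁻¹⁵ s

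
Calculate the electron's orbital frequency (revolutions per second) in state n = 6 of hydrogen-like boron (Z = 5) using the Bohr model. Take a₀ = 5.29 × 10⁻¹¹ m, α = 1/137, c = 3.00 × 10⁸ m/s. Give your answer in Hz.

7.63 × 10¹⁴ Hz

r = n²a₀/Z = 3.81 × 10⁻¹⁰ m, v = Zαc/n = 1.82 × 10⁶ m/s
f = v/(2πr) = 7.63 × 10¹⁴ Hz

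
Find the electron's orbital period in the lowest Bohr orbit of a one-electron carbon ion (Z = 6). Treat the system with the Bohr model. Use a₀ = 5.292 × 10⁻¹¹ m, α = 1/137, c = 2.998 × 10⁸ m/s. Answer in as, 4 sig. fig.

4.221 as

r = n²a₀/Z = 1²·5.292 × 10⁻¹¹/6 = 8.820 × 10⁻¹² m
v = Zαc/n = 6·0.007299·2.998 × 10⁸/1 = 1.313 × 10⁷ m/s
T = 2πr/v = 4.221 × 10⁻¹⁸ s = 4.221 as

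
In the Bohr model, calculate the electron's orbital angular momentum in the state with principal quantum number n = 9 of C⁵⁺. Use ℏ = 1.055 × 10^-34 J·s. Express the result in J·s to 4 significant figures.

9.495 × 10^-34 J·s

L_n = nℏ = 9 × 1.055 × 10^-34 = 9.495 × 10^-34 J·s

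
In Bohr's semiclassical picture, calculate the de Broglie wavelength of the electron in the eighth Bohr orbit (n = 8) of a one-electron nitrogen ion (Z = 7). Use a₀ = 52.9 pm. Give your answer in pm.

The Bohr quantisation condition is nλ = 2πr_n.
r_n = n²a₀/Z = 484 pm
λ = 2πr_n/n = 2π·484/8 = 380 pm

380 pm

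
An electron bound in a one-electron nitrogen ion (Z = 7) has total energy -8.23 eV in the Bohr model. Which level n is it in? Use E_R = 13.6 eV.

9

E_n = −E_R Z²/n² ⇒ n² = E_R Z²/(−E_n) = 13.6 × 7² / 8.23 ≈ 80.97
n = 9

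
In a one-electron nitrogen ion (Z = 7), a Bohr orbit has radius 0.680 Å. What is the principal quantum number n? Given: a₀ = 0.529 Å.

r_n = n²a₀/Z ⇒ n² = rZ/a₀ = 0.680 × 7 / 0.529 ≈ 9.00
n = 3

3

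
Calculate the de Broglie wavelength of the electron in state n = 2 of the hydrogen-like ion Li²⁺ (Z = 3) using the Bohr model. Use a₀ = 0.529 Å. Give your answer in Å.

The Bohr quantisation condition is nλ = 2πr_n.
r_n = n²a₀/Z = 0.705 Å
λ = 2πr_n/n = 2π·0.705/2 = 2.22 Å

2.22 Å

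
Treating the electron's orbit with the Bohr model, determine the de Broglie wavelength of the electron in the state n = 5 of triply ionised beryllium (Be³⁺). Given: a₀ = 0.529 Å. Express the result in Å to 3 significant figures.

The Bohr quantisation condition is nλ = 2πr_n.
r_n = n²a₀/Z = 3.31 Å
λ = 2πr_n/n = 2π·3.31/5 = 4.15 Å

4.15 Å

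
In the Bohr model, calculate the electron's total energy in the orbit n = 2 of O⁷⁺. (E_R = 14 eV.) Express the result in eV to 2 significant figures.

-220 eV

E_n = −E_R·Z²/n² = −14 × 8²/2² = -220 eV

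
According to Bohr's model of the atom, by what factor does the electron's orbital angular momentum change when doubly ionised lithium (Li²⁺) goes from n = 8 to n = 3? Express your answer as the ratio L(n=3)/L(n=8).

3/8

L = nℏ depends only on n, so L ∝ n.
L(n=3)/L(n=8) = (3/8)^1 = 3/8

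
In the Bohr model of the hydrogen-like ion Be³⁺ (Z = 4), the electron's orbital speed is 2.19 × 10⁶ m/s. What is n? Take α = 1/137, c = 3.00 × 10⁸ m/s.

v_n = Zαc/n ⇒ n = Zαc/v = 4 × 0.00730 × 3.00 × 10⁸ / 2.19 × 10⁶ ≈ 4.00
n = 4

4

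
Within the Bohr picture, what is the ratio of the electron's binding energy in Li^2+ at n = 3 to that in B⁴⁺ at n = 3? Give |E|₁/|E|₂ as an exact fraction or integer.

|E| ∝ Z^2 · n^-2
|E|₁/|E|₂ = (3/5)^2 · (3/3)^-2 = 9/25

9/25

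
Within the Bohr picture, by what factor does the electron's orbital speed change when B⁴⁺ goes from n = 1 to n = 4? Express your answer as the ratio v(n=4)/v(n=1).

1/4

v ∝ Z^1 · n^-1; with Z fixed, v ∝ n^-1.
v(n=4)/v(n=1) = (4/1)^-1 = 1/4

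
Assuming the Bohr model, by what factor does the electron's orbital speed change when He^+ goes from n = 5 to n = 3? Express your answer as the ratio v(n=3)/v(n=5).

v ∝ Z^1 · n^-1; with Z fixed, v ∝ n^-1.
v(n=3)/v(n=5) = (3/5)^-1 = 5/3

5/3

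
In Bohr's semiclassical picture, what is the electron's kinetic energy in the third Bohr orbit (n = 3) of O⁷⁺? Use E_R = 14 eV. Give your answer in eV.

For a Coulomb orbit the virial theorem gives K = −E_n.
E_n = −E_R·Z²/n², so K = E_R·Z²/n² = 14 × 8²/3² = 100 eV

100 eV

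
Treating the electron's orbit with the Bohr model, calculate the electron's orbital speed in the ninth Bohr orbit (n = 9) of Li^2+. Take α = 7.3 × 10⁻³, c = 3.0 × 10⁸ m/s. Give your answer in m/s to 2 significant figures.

7.3 × 10⁵ m/s

v_n = Zαc/n = 3 × 0.0073 × 3.0 × 10⁸ / 9
    = 7.3 × 10⁵ m/s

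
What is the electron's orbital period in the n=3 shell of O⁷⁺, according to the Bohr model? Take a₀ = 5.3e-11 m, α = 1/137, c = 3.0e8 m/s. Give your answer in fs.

r = n²a₀/Z = 3²·5.3e-11/8 = 6.0e-11 m
v = Zαc/n = 8·0.0073·3.0e8/3 = 5.8e6 m/s
T = 2πr/v = 6.4e-17 s = 0.064 fs

0.064 fs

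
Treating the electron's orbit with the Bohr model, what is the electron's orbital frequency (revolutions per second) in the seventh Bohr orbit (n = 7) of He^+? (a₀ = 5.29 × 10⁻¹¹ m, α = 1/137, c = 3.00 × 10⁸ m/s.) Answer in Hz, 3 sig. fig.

7.68 × 10¹³ Hz

r = n²a₀/Z = 1.30 × 10⁻⁹ m, v = Zαc/n = 6.26 × 10⁵ m/s
f = v/(2πr) = 7.68 × 10¹³ Hz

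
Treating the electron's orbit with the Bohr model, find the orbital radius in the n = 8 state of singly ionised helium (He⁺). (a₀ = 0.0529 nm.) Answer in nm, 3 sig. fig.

1.69 nm

r_n = n²a₀/Z = 8² × 0.0529 / 2
    = 64 × 0.0529 / 2 = 1.69 nm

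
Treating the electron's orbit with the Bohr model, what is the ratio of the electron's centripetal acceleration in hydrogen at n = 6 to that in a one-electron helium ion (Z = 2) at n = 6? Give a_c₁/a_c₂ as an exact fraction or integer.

a_c ∝ Z^3 · n^-4
a_c₁/a_c₂ = (1/2)^3 · (6/6)^-4 = 1/8

1/8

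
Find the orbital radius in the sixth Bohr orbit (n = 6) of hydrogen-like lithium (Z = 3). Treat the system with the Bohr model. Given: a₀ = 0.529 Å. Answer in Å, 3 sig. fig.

r_n = n²a₀/Z = 6² × 0.529 / 3
    = 36 × 0.529 / 3 = 6.35 Å

6.35 Å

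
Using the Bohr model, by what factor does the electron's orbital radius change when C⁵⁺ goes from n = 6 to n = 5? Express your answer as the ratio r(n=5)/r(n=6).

25/36

r ∝ Z^-1 · n^2; with Z fixed, r ∝ n^2.
r(n=5)/r(n=6) = (5/6)^2 = 25/36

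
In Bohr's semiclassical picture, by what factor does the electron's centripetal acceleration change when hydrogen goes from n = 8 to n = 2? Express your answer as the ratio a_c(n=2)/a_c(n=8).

256

a_c ∝ Z^3 · n^-4; with Z fixed, a_c ∝ n^-4.
a_c(n=2)/a_c(n=8) = (2/8)^-4 = 256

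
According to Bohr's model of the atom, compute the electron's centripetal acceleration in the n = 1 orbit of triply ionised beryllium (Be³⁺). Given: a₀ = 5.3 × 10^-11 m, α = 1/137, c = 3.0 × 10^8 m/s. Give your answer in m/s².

5.8 × 10^24 m/s²

r = n²a₀/Z = 1.3 × 10^-11 m, v = Zαc/n = 8.8 × 10^6 m/s
a = v²/r = (8.8 × 10^6)² / 1.3 × 10^-11 = 5.8 × 10^24 m/s²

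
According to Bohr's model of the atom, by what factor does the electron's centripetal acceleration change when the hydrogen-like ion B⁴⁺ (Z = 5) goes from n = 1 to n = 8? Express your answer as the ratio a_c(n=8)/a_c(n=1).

a_c ∝ Z^3 · n^-4; with Z fixed, a_c ∝ n^-4.
a_c(n=8)/a_c(n=1) = (8/1)^-4 = 1/4096

1/4096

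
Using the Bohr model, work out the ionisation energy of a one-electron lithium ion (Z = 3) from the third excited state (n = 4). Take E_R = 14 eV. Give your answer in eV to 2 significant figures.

E_n = −E_R·Z²/n² = −14 × 3²/4² eV = -7.9 eV
Ionisation energy = −E_n = 7.9 eV

7.9 eV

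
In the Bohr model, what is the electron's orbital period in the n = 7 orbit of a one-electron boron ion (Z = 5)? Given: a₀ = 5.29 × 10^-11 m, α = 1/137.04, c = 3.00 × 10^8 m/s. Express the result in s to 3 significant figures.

2.08 × 10^-15 s

r = n²a₀/Z = 7²·5.29 × 10^-11/5 = 5.18 × 10^-10 m
v = Zαc/n = 5·0.00730·3.00 × 10^8/7 = 1.56 × 10^6 m/s
T = 2πr/v = 2.08 × 10^-15 s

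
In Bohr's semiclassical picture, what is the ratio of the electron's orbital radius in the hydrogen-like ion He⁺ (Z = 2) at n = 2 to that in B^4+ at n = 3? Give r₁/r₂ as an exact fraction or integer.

r ∝ Z^-1 · n^2
r₁/r₂ = (2/5)^-1 · (2/3)^2 = 10/9

10/9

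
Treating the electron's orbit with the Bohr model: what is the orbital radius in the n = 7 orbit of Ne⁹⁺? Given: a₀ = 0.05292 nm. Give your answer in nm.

r_n = n²a₀/Z = 7² × 0.05292 / 10
    = 49 × 0.05292 / 10 = 0.2593 nm

0.2593 nm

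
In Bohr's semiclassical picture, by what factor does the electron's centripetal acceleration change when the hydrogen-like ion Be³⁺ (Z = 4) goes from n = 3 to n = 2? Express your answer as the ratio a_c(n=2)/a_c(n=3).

81/16

a_c ∝ Z^3 · n^-4; with Z fixed, a_c ∝ n^-4.
a_c(n=2)/a_c(n=3) = (2/3)^-4 = 81/16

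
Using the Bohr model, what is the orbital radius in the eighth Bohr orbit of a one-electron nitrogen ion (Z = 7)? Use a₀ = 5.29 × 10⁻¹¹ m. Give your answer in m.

4.84 × 10⁻¹⁰ m

r_n = n²a₀/Z = 8² × 5.29 × 10⁻¹¹ / 7
    = 64 × 5.29 × 10⁻¹¹ / 7 = 4.84 × 10⁻¹⁰ m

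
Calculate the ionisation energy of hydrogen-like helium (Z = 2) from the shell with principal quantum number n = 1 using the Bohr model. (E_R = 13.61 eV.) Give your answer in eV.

54.44 eV

E_n = −E_R·Z²/n² = −13.61 × 2²/1² eV = -54.44 eV
Ionisation energy = −E_n = 54.44 eV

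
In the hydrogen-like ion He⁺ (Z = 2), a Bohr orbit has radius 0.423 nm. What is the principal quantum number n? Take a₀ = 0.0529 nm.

r_n = n²a₀/Z ⇒ n² = rZ/a₀ = 0.423 × 2 / 0.0529 ≈ 15.99
n = 4

4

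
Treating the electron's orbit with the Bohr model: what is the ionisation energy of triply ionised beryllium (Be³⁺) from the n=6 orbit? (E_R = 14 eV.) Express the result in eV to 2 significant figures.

E_n = −E_R·Z²/n² = −14 × 4²/6² eV = -6.2 eV
Ionisation energy = −E_n = 6.2 eV

6.2 eV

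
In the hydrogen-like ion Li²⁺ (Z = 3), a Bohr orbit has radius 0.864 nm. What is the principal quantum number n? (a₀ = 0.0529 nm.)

r_n = n²a₀/Z ⇒ n² = rZ/a₀ = 0.864 × 3 / 0.0529 ≈ 49.00
n = 7

7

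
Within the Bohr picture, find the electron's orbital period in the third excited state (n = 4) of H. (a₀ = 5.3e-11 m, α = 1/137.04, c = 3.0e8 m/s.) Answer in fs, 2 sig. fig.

9.7 fs

r = n²a₀/Z = 4²·5.3e-11/1 = 8.5e-10 m
v = Zαc/n = 1·0.0073·3.0e8/4 = 5.5e5 m/s
T = 2πr/v = 9.7e-15 s = 9.7 fs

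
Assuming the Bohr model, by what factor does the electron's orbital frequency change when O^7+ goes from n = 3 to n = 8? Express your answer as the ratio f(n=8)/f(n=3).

f ∝ Z^2 · n^-3; with Z fixed, f ∝ n^-3.
f(n=8)/f(n=3) = (8/3)^-3 = 27/512

27/512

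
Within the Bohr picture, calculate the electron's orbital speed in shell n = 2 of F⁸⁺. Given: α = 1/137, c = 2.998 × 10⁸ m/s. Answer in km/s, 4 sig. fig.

9847 km/s

v_n = Zαc/n = 9 × 0.007299 × 2.998 × 10⁸ / 2
    = 9847 km/s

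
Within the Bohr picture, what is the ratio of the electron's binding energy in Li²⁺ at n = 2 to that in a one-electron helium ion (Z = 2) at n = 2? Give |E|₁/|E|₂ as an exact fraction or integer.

9/4

|E| ∝ Z^2 · n^-2
|E|₁/|E|₂ = (3/2)^2 · (2/2)^-2 = 9/4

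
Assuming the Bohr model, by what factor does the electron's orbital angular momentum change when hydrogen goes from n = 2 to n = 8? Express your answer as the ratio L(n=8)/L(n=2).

L = nℏ depends only on n, so L ∝ n.
L(n=8)/L(n=2) = (8/2)^1 = 4

4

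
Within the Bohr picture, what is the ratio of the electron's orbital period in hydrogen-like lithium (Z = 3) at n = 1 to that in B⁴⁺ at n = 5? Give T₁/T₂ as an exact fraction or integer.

1/45

T ∝ Z^-2 · n^3
T₁/T₂ = (3/5)^-2 · (1/5)^3 = 1/45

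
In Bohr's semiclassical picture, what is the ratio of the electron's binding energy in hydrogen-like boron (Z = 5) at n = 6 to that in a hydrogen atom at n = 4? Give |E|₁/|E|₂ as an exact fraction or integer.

|E| ∝ Z^2 · n^-2
|E|₁/|E|₂ = (5/1)^2 · (6/4)^-2 = 100/9

100/9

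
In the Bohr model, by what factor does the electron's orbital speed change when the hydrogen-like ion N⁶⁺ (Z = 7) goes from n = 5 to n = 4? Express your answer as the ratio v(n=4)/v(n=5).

v ∝ Z^1 · n^-1; with Z fixed, v ∝ n^-1.
v(n=4)/v(n=5) = (4/5)^-1 = 5/4

5/4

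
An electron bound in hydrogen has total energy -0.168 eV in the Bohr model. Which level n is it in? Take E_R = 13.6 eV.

9

E_n = −E_R Z²/n² ⇒ n² = E_R Z²/(−E_n) = 13.6 × 1² / 0.168 ≈ 80.95
n = 9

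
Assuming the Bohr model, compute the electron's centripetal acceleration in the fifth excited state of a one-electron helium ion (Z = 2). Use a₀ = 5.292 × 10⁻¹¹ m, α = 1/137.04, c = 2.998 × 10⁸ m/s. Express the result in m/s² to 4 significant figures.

5.583 × 10²⁰ m/s²

r = n²a₀/Z = 9.526 × 10⁻¹⁰ m, v = Zαc/n = 7.292 × 10⁵ m/s
a = v²/r = (7.292 × 10⁵)² / 9.526 × 10⁻¹⁰ = 5.583 × 10²⁰ m/s²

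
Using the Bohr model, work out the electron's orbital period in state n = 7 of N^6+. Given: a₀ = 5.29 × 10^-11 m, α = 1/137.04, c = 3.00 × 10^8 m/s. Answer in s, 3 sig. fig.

r = n²a₀/Z = 7²·5.29 × 10^-11/7 = 3.70 × 10^-10 m
v = Zαc/n = 7·0.00730·3.00 × 10^8/7 = 2.19 × 10^6 m/s
T = 2πr/v = 1.06 × 10^-15 s

1.06 × 10^-15 s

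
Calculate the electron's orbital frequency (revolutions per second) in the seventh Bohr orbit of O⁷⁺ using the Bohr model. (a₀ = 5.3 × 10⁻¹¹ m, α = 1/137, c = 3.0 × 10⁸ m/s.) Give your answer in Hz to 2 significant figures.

1.2 × 10¹⁵ Hz

r = n²a₀/Z = 3.2 × 10⁻¹⁰ m, v = Zαc/n = 2.5 × 10⁶ m/s
f = v/(2πr) = 1.2 × 10¹⁵ Hz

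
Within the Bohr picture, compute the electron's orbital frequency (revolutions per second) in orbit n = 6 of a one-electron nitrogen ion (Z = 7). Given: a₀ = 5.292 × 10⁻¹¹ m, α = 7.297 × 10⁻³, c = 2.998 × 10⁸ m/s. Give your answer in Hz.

r = n²a₀/Z = 2.722 × 10⁻¹⁰ m, v = Zαc/n = 2.552 × 10⁶ m/s
f = v/(2πr) = 1.493 × 10¹⁵ Hz

1.493 × 10¹⁵ Hz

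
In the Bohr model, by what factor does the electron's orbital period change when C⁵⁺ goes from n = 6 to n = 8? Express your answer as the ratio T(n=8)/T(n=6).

64/27

T ∝ Z^-2 · n^3; with Z fixed, T ∝ n^3.
T(n=8)/T(n=6) = (8/6)^3 = 64/27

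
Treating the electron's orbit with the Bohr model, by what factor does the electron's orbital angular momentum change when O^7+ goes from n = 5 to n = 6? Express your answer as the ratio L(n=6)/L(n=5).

L = nℏ depends only on n, so L ∝ n.
L(n=6)/L(n=5) = (6/5)^1 = 6/5

6/5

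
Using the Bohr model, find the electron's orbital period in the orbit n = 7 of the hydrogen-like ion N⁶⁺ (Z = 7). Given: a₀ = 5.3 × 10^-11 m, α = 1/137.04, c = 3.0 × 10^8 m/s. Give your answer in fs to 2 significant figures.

r = n²a₀/Z = 7²·5.3 × 10^-11/7 = 3.7 × 10^-10 m
v = Zαc/n = 7·0.0073·3.0 × 10^8/7 = 2.2 × 10^6 m/s
T = 2πr/v = 1.1 × 10^-15 s = 1.1 fs

1.1 fs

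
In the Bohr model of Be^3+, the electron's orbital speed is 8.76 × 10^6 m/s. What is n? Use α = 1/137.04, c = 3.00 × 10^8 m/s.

v_n = Zαc/n ⇒ n = Zαc/v = 4 × 0.00730 × 3.00 × 10^8 / 8.76 × 10^6 ≈ 1.00
n = 1

1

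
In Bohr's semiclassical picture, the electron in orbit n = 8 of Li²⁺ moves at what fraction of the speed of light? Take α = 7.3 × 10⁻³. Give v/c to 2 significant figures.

0.0027

v_n = Zαc/n, so v/c = Zα/n = 3 × 0.0073 / 8 = 0.0027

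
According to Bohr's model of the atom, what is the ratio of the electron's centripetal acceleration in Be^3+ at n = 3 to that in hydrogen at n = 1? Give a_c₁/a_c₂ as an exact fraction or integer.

64/81

a_c ∝ Z^3 · n^-4
a_c₁/a_c₂ = (4/1)^3 · (3/1)^-4 = 64/81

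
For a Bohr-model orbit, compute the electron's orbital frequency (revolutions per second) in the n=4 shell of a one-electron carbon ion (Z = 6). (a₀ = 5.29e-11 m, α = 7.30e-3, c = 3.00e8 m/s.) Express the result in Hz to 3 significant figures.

r = n²a₀/Z = 1.41e-10 m, v = Zαc/n = 3.29e6 m/s
f = v/(2πr) = 3.71e15 Hz

3.71e15 Hz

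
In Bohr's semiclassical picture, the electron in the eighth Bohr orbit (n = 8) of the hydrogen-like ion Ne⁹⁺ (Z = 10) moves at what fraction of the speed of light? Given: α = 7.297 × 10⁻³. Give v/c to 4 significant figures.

0.009121

v_n = Zαc/n, so v/c = Zα/n = 10 × 0.007297 / 8 = 0.009121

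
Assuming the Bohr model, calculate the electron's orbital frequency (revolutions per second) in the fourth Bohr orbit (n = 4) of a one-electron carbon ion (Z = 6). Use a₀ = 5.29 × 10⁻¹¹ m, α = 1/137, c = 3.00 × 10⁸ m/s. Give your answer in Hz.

3.71 × 10¹⁵ Hz

r = n²a₀/Z = 1.41 × 10⁻¹⁰ m, v = Zαc/n = 3.28 × 10⁶ m/s
f = v/(2πr) = 3.71 × 10¹⁵ Hz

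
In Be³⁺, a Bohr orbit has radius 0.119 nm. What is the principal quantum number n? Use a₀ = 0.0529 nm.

r_n = n²a₀/Z ⇒ n² = rZ/a₀ = 0.119 × 4 / 0.0529 ≈ 9.00
n = 3

3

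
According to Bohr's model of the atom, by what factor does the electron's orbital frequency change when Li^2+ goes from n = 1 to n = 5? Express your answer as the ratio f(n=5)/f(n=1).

1/125

f ∝ Z^2 · n^-3; with Z fixed, f ∝ n^-3.
f(n=5)/f(n=1) = (5/1)^-3 = 1/125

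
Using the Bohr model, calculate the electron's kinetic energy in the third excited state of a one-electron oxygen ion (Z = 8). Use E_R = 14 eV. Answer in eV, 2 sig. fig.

56 eV

For a Coulomb orbit the virial theorem gives K = −E_n.
E_n = −E_R·Z²/n², so K = E_R·Z²/n² = 14 × 8²/4² = 56 eV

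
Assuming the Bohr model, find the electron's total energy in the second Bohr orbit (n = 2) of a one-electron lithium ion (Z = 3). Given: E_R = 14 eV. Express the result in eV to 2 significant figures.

E_n = −E_R·Z²/n² = −14 × 3²/2² = -32 eV

-32 eV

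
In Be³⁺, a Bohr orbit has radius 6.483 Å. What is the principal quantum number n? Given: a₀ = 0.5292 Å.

7

r_n = n²a₀/Z ⇒ n² = rZ/a₀ = 6.483 × 4 / 0.5292 ≈ 49.00
n = 7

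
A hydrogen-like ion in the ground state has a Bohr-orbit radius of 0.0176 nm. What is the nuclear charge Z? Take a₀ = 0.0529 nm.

3

r_n = n²a₀/Z ⇒ Z = n²a₀/r = 1² × 0.0529 / 0.0176 ≈ 3.01
Z = 3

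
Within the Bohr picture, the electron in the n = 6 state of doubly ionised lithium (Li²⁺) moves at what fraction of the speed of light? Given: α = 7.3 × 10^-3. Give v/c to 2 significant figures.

0.0037

v_n = Zαc/n, so v/c = Zα/n = 3 × 0.0073 / 6 = 0.0037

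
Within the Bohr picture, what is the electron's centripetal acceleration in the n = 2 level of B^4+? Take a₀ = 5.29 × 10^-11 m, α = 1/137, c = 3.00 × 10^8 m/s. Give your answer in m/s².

r = n²a₀/Z = 4.23 × 10^-11 m, v = Zαc/n = 5.47 × 10^6 m/s
a = v²/r = (5.47 × 10^6)² / 4.23 × 10^-11 = 7.08 × 10^23 m/s²

7.08 × 10^23 m/s²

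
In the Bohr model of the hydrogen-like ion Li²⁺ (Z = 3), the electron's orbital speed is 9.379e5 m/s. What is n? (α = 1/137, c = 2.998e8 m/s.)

v_n = Zαc/n ⇒ n = Zαc/v = 3 × 0.007299 × 2.998e8 / 9.379e5 ≈ 7.00
n = 7

7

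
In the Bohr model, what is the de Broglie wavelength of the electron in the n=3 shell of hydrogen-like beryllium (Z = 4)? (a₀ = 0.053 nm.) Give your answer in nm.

The Bohr quantisation condition is nλ = 2πr_n.
r_n = n²a₀/Z = 0.12 nm
λ = 2πr_n/n = 2π·0.12/3 = 0.25 nm

0.25 nm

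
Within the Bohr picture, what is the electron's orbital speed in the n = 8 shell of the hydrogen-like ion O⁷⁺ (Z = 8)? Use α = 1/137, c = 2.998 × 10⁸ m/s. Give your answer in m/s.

2.188 × 10⁶ m/s

v_n = Zαc/n = 8 × 0.007299 × 2.998 × 10⁸ / 8
    = 2.188 × 10⁶ m/s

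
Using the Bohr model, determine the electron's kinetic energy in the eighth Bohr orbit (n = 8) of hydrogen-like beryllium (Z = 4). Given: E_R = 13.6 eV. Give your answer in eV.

For a Coulomb orbit the virial theorem gives K = −E_n.
E_n = −E_R·Z²/n², so K = E_R·Z²/n² = 13.6 × 4²/8² = 3.40 eV

3.40 eV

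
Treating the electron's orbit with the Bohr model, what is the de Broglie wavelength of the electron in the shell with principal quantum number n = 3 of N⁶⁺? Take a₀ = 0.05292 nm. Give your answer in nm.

0.1425 nm

The Bohr quantisation condition is nλ = 2πr_n.
r_n = n²a₀/Z = 0.06804 nm
λ = 2πr_n/n = 2π·0.06804/3 = 0.1425 nm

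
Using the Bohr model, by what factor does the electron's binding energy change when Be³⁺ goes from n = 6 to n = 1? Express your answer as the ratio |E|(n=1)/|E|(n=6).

36

|E| ∝ Z^2 · n^-2; with Z fixed, |E| ∝ n^-2.
|E|(n=1)/|E|(n=6) = (1/6)^-2 = 36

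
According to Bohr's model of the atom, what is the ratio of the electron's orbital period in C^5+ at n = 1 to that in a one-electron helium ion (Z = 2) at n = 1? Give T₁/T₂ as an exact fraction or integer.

1/9

T ∝ Z^-2 · n^3
T₁/T₂ = (6/2)^-2 · (1/1)^3 = 1/9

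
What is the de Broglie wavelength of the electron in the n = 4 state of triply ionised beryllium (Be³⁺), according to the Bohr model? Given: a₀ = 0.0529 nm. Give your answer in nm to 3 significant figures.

0.332 nm

The Bohr quantisation condition is nλ = 2πr_n.
r_n = n²a₀/Z = 0.212 nm
λ = 2πr_n/n = 2π·0.212/4 = 0.332 nm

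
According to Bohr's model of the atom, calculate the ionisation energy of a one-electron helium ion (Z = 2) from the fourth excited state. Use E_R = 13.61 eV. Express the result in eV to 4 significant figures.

2.178 eV

E_n = −E_R·Z²/n² = −13.61 × 2²/5² eV = -2.178 eV
Ionisation energy = −E_n = 2.178 eV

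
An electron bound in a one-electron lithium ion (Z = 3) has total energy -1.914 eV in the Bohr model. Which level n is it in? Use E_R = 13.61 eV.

8

E_n = −E_R Z²/n² ⇒ n² = E_R Z²/(−E_n) = 13.61 × 3² / 1.914 ≈ 64.00
n = 8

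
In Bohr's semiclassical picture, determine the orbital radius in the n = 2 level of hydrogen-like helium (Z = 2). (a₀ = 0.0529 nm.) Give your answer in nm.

0.106 nm

r_n = n²a₀/Z = 2² × 0.0529 / 2
    = 4 × 0.0529 / 2 = 0.106 nm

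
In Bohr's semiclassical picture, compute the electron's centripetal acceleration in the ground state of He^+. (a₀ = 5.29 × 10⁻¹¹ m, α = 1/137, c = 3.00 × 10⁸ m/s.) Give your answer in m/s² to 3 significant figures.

7.25 × 10²³ m/s²

r = n²a₀/Z = 2.65 × 10⁻¹¹ m, v = Zαc/n = 4.38 × 10⁶ m/s
a = v²/r = (4.38 × 10⁶)² / 2.65 × 10⁻¹¹ = 7.25 × 10²³ m/s²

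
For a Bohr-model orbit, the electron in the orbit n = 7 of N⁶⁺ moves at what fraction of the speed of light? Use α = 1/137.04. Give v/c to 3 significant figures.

0.00730

v_n = Zαc/n, so v/c = Zα/n = 7 × 0.00730 / 7 = 0.00730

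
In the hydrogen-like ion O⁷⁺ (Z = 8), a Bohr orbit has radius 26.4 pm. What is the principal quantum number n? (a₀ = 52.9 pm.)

r_n = n²a₀/Z ⇒ n² = rZ/a₀ = 26.4 × 8 / 52.9 ≈ 3.99
n = 2

2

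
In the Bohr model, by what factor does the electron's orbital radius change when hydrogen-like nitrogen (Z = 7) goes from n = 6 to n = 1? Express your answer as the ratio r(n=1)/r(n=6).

r ∝ Z^-1 · n^2; with Z fixed, r ∝ n^2.
r(n=1)/r(n=6) = (1/6)^2 = 1/36

1/36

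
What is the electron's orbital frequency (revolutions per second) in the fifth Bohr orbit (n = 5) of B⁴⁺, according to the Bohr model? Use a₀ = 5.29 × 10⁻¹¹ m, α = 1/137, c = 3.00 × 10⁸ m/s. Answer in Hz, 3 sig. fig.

r = n²a₀/Z = 2.64 × 10⁻¹⁰ m, v = Zαc/n = 2.19 × 10⁶ m/s
f = v/(2πr) = 1.32 × 10¹⁵ Hz

1.32 × 10¹⁵ Hz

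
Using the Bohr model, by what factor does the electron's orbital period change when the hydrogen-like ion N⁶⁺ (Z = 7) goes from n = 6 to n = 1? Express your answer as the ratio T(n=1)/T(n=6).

1/216

T ∝ Z^-2 · n^3; with Z fixed, T ∝ n^3.
T(n=1)/T(n=6) = (1/6)^3 = 1/216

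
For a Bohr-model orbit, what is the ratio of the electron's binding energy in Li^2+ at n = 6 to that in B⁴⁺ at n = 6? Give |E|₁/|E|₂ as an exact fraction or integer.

9/25

|E| ∝ Z^2 · n^-2
|E|₁/|E|₂ = (3/5)^2 · (6/6)^-2 = 9/25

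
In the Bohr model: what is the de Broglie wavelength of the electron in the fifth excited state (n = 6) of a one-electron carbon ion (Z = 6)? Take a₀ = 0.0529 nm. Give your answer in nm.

0.332 nm

The Bohr quantisation condition is nλ = 2πr_n.
r_n = n²a₀/Z = 0.317 nm
λ = 2πr_n/n = 2π·0.317/6 = 0.332 nm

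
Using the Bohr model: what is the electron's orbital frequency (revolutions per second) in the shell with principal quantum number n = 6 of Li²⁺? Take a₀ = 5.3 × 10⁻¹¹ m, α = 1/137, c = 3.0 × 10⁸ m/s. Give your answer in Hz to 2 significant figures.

2.7 × 10¹⁴ Hz

r = n²a₀/Z = 6.4 × 10⁻¹⁰ m, v = Zαc/n = 1.1 × 10⁶ m/s
f = v/(2πr) = 2.7 × 10¹⁴ Hz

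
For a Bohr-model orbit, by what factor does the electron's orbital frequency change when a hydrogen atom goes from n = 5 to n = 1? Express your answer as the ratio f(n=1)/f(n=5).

125

f ∝ Z^2 · n^-3; with Z fixed, f ∝ n^-3.
f(n=1)/f(n=5) = (1/5)^-3 = 125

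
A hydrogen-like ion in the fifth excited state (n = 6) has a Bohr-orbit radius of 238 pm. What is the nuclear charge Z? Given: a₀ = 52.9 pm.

r_n = n²a₀/Z ⇒ Z = n²a₀/r = 6² × 52.9 / 238 ≈ 8.00
Z = 8

8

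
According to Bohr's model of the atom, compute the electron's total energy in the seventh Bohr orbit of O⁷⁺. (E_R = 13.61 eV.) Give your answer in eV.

-17.78 eV

E_n = −E_R·Z²/n² = −13.61 × 8²/7² = -17.78 eV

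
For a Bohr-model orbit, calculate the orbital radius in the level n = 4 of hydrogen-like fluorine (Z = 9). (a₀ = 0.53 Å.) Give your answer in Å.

r_n = n²a₀/Z = 4² × 0.53 / 9
    = 16 × 0.53 / 9 = 0.94 Å

0.94 Å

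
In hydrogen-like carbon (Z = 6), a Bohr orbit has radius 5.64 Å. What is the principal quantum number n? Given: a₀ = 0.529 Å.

8

r_n = n²a₀/Z ⇒ n² = rZ/a₀ = 5.64 × 6 / 0.529 ≈ 63.97
n = 8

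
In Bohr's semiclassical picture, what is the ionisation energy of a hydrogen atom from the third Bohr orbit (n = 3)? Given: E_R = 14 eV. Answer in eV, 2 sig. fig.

E_n = −E_R·Z²/n² = −14 × 1²/3² eV = -1.6 eV
Ionisation energy = −E_n = 1.6 eV

1.6 eV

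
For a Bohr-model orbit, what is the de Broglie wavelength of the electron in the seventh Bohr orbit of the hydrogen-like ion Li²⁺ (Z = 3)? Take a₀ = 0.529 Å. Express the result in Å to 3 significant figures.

The Bohr quantisation condition is nλ = 2πr_n.
r_n = n²a₀/Z = 8.64 Å
λ = 2πr_n/n = 2π·8.64/7 = 7.76 Å

7.76 Å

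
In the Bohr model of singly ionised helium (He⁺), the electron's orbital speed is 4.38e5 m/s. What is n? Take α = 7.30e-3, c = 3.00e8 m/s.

10

v_n = Zαc/n ⇒ n = Zαc/v = 2 × 0.00730 × 3.00e8 / 4.38e5 ≈ 10.00
n = 10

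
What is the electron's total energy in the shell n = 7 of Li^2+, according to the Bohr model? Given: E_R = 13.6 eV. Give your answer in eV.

E_n = −E_R·Z²/n² = −13.6 × 3²/7² = -2.50 eV

-2.50 eV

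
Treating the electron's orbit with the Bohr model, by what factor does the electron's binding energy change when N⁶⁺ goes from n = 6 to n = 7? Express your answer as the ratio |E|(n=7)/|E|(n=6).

36/49

|E| ∝ Z^2 · n^-2; with Z fixed, |E| ∝ n^-2.
|E|(n=7)/|E|(n=6) = (7/6)^-2 = 36/49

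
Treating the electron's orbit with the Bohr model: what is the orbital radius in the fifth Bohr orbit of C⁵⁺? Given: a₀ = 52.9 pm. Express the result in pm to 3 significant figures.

r_n = n²a₀/Z = 5² × 52.9 / 6
    = 25 × 52.9 / 6 = 220 pm

220 pm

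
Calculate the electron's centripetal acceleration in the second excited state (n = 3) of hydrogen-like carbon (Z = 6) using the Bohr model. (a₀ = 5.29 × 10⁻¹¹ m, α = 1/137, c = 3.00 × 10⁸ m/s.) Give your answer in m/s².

r = n²a₀/Z = 7.94 × 10⁻¹¹ m, v = Zαc/n = 4.38 × 10⁶ m/s
a = v²/r = (4.38 × 10⁶)² / 7.94 × 10⁻¹¹ = 2.42 × 10²³ m/s²

2.42 × 10²³ m/s²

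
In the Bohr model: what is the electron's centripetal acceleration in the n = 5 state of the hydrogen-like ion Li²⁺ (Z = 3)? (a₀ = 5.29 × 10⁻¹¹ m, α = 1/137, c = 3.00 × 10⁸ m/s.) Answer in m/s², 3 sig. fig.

3.92 × 10²¹ m/s²

r = n²a₀/Z = 4.41 × 10⁻¹⁰ m, v = Zαc/n = 1.31 × 10⁶ m/s
a = v²/r = (1.31 × 10⁶)² / 4.41 × 10⁻¹⁰ = 3.92 × 10²¹ m/s²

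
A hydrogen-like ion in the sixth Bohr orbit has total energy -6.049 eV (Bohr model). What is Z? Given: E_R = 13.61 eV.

E_n = −E_R Z²/n² ⇒ Z² = −E_n n²/E_R = 6.049 × 6² / 13.61 ≈ 16.00
Z = 4

4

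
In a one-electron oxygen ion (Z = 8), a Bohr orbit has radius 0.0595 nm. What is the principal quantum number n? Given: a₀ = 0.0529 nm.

r_n = n²a₀/Z ⇒ n² = rZ/a₀ = 0.0595 × 8 / 0.0529 ≈ 9.00
n = 3

3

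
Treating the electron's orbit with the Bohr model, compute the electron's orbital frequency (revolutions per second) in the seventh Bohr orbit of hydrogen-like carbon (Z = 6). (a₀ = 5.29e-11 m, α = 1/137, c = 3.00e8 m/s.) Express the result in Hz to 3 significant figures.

r = n²a₀/Z = 4.32e-10 m, v = Zαc/n = 1.88e6 m/s
f = v/(2πr) = 6.91e14 Hz

6.91e14 Hz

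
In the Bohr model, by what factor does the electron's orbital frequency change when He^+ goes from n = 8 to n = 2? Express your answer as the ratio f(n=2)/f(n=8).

64

f ∝ Z^2 · n^-3; with Z fixed, f ∝ n^-3.
f(n=2)/f(n=8) = (2/8)^-3 = 64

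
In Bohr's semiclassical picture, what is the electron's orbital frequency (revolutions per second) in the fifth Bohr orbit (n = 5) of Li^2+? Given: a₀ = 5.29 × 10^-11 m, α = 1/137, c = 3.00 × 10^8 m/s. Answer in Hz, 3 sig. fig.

r = n²a₀/Z = 4.41 × 10^-10 m, v = Zαc/n = 1.31 × 10^6 m/s
f = v/(2πr) = 4.74 × 10^14 Hz

4.74 × 10^14 Hz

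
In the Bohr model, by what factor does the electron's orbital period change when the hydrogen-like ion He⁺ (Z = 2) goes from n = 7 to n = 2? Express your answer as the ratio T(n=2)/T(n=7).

8/343

T ∝ Z^-2 · n^3; with Z fixed, T ∝ n^3.
T(n=2)/T(n=7) = (2/7)^3 = 8/343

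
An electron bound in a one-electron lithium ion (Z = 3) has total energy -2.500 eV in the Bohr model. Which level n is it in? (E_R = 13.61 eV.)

E_n = −E_R Z²/n² ⇒ n² = E_R Z²/(−E_n) = 13.61 × 3² / 2.500 ≈ 49.00
n = 7

7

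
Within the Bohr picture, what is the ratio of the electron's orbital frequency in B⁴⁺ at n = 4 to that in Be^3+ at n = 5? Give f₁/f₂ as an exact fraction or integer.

3125/1024

f ∝ Z^2 · n^-3
f₁/f₂ = (5/4)^2 · (4/5)^-3 = 3125/1024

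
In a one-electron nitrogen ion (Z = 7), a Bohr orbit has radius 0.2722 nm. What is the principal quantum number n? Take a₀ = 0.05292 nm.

r_n = n²a₀/Z ⇒ n² = rZ/a₀ = 0.2722 × 7 / 0.05292 ≈ 36.01
n = 6

6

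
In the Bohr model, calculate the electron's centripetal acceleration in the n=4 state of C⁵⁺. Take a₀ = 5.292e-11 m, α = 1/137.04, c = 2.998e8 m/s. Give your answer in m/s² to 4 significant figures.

r = n²a₀/Z = 1.411e-10 m, v = Zαc/n = 3.282e6 m/s
a = v²/r = (3.282e6)² / 1.411e-10 = 7.631e22 m/s²

7.631e22 m/s²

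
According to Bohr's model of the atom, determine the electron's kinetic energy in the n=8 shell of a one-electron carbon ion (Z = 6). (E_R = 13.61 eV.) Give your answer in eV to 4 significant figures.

For a Coulomb orbit the virial theorem gives K = −E_n.
E_n = −E_R·Z²/n², so K = E_R·Z²/n² = 13.61 × 6²/8² = 7.656 eV

7.656 eV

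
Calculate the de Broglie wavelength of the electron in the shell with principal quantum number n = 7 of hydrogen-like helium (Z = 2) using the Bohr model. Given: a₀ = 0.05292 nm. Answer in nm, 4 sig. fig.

1.164 nm

The Bohr quantisation condition is nλ = 2πr_n.
r_n = n²a₀/Z = 1.297 nm
λ = 2πr_n/n = 2π·1.297/7 = 1.164 nm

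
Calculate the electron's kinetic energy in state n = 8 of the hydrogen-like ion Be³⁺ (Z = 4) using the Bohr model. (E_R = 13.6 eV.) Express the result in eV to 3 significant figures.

For a Coulomb orbit the virial theorem gives K = −E_n.
E_n = −E_R·Z²/n², so K = E_R·Z²/n² = 13.6 × 4²/8² = 3.40 eV

3.40 eV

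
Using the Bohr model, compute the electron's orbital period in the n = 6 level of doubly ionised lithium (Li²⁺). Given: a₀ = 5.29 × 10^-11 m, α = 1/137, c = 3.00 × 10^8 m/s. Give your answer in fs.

r = n²a₀/Z = 6²·5.29 × 10^-11/3 = 6.35 × 10^-10 m
v = Zαc/n = 3·0.00730·3.00 × 10^8/6 = 1.09 × 10^6 m/s
T = 2πr/v = 3.64 × 10^-15 s = 3.64 fs

3.64 fs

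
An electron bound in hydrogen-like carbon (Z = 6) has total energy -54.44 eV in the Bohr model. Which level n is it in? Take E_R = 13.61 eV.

3

E_n = −E_R Z²/n² ⇒ n² = E_R Z²/(−E_n) = 13.61 × 6² / 54.44 ≈ 9.00
n = 3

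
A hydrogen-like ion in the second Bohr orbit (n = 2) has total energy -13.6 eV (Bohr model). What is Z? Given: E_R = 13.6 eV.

E_n = −E_R Z²/n² ⇒ Z² = −E_n n²/E_R = 13.6 × 2² / 13.6 ≈ 4.00
Z = 2

2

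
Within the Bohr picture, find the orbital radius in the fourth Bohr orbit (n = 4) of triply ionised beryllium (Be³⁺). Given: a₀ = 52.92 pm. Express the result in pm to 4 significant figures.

211.7 pm

r_n = n²a₀/Z = 4² × 52.92 / 4
    = 16 × 52.92 / 4 = 211.7 pm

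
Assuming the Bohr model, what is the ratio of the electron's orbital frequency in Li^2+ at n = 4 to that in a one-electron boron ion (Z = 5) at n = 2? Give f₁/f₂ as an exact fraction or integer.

f ∝ Z^2 · n^-3
f₁/f₂ = (3/5)^2 · (4/2)^-3 = 9/200

9/200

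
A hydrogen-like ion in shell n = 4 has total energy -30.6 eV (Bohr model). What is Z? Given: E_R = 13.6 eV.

E_n = −E_R Z²/n² ⇒ Z² = −E_n n²/E_R = 30.6 × 4² / 13.6 ≈ 36.00
Z = 6

6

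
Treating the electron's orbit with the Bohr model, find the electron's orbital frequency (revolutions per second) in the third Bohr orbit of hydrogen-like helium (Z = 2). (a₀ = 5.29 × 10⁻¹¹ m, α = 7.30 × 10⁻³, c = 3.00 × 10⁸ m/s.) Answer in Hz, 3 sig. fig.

9.76 × 10¹⁴ Hz

r = n²a₀/Z = 2.38 × 10⁻¹⁰ m, v = Zαc/n = 1.46 × 10⁶ m/s
f = v/(2πr) = 9.76 × 10¹⁴ Hz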